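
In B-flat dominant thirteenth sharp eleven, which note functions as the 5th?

F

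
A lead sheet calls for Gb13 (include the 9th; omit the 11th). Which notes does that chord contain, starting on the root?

Gb Bb Db Fb Ab Eb

Root Gb, quality dominant thirteenth:
Root: Gb
Major 3rd (3rd): Bb
Perfect 5th (5th): Db
Minor 7th (7th): Fb
Major 9th (9th): Ab
Major 13th (13th): Eb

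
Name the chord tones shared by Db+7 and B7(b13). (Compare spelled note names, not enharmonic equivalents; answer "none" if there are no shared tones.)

Db+7: Db F A Cb
B7(b13): B D# F# A G
Common to both → A.

A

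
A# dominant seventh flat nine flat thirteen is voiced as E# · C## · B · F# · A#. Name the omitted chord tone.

A# dominant seventh flat nine flat thirteen = A#, C##, E#, G#, B, F#. The voicing lacks the 7th (minor 7th), G#.

G#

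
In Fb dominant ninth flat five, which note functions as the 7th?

Ebb

Fb dominant ninth flat five is built on Fb; its 7th is a minor 7th above the root.
A seventh above F uses the letter E, and the minor 7th above Fb is Ebb.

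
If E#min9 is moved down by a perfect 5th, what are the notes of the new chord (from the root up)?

Transposed root: E# → A# (perfect 5th down). So we spell A# minor ninth:
A# — root
C# — minor 3rd
E# — perfect 5th
G# — minor 7th
B# — major 9th

A# – C# – E# – G# – B#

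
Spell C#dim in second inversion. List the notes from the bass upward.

In root position, C#dim is C♯–E–G.
Second inversion puts the fifth (G) in the bass.

G, C♯, E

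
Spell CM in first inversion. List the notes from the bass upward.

In root position, CM is C–E–G.
First inversion puts the third (E) in the bass.

E G C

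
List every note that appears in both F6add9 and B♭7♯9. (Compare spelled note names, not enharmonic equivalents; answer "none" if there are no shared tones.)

F  D

F6add9 = F, A, C, D, G.
B♭7♯9 = B♭, D, F, A♭, C♯.
Shared: F, D.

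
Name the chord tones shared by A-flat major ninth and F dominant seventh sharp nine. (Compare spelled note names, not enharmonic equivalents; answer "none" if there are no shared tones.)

C, E-flat

A-flat major ninth = A-flat, C, E-flat, G, B-flat.
F dominant seventh sharp nine = F, A, C, E-flat, G-sharp.
Shared: C, E-flat.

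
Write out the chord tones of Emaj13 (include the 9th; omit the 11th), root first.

Root E, quality major thirteenth:
E — root
G# — major 3rd
B — perfect 5th
D# — major 7th
F# — major 9th
C# — major 13th

E – G# – B – D# – F# – C#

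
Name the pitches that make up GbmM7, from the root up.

G♭, B𝄫, D♭, F

GbmM7: minor-major seventh on G♭.
- root: G♭
- minor 3rd: B𝄫
- perfect 5th: D♭
- major 7th: F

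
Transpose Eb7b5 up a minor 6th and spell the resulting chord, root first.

Eb up a minor 6th → Cb. New chord: Cb dominant seventh flat five.
Cb — root
Eb — major 3rd
Gbb — diminished 5th
Bbb — minor 7th

Cb  Eb  Gbb  Bbb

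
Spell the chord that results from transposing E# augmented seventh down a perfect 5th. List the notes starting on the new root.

E-sharp down a perfect 5th → A-sharp. New chord: A-sharp augmented seventh.
- root: A-sharp
- major 3rd: C-double-sharp
- augmented 5th: E-double-sharp
- minor 7th: G-sharp

A-sharp, C-double-sharp, E-double-sharp, G-sharp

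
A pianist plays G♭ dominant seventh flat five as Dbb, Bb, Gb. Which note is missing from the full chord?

The full G♭ dominant seventh flat five chord is Gb, Bb, Dbb, Fb.
Comparing with the voicing, the minor 7th (7th) — Fb — is absent.

Fb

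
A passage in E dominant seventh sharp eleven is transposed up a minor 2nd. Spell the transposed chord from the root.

F A C E-flat B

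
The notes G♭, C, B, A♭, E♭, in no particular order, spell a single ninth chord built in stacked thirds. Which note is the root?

A♭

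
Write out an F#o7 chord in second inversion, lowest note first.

In root position, F#o7 is F#–A–C–Eb.
Second inversion puts the fifth (C) in the bass.

C – Eb – F# – A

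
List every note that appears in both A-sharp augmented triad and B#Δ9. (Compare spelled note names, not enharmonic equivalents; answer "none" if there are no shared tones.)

A-sharp augmented triad: A♯ C𝄪 E𝄪
B#Δ9: B♯ D𝄪 F𝄪 A𝄪 C𝄪
Common to both → C𝄪.

C𝄪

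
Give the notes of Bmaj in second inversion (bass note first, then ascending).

In root position, Bmaj is B–D#–F#.
Second inversion puts the fifth (F#) in the bass.

F# B D#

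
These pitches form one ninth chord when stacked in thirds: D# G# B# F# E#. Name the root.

E#

Stacking in thirds gives E# – G# – B# – D# – F#, so E# is the root — E# minor seventh flat nine.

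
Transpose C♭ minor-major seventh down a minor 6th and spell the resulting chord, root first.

A minor 6th down from Cb is Eb, so the new chord is Eb minor-major seventh.
Root: Eb
Minor 3rd (3rd): Gb
Perfect 5th (5th): Bb
Major 7th (7th): D

Eb, Gb, Bb, D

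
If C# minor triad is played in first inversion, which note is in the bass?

C# minor triad = C-sharp–E–G-sharp. First inversion → third in the bass = E.

E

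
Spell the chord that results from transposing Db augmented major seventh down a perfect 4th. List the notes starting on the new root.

A-flat  C  E  G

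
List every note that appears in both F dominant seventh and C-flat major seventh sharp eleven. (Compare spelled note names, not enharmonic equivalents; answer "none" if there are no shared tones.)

F dominant seventh = F, A, C, E-flat.
C-flat major seventh sharp eleven = C-flat, E-flat, G-flat, B-flat, F.
Shared: F, E-flat.

F E-flat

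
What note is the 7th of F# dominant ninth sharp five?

Root of F# dominant ninth sharp five = F♯. The 7th is a minor 7th: F♯ up a minor 7th → E.

E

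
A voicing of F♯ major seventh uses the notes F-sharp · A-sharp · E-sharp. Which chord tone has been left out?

C-sharp

F♯ major seventh = F-sharp, A-sharp, C-sharp, E-sharp. The voicing lacks the 5th (perfect 5th), C-sharp.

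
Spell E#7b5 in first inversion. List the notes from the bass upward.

G##, B, D#, E#

E#7b5 = E#–G##–B–D#; first inversion → third (G##) lowest.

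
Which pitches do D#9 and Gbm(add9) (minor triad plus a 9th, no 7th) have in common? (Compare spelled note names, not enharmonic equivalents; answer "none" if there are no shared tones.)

D#9 = D#, F##, A#, C#, E#.
Gbm(add9) = Gb, Bbb, Db, Ab.
Shared: none.

none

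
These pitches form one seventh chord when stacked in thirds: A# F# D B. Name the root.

B

Stacking in thirds gives B – D – F# – A#, so B is the root — B minor-major seventh.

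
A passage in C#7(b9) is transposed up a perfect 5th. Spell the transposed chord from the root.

A perfect 5th up from C# is G#, so the new chord is G# dominant seventh flat nine.
Root: G#
Major 3rd (3rd): B#
Perfect 5th (5th): D#
Minor 7th (7th): F#
Minor 9th (9th): A

G#, B#, D#, F#, A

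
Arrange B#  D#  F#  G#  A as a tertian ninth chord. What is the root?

G#

Arranged so that each adjacent pair is a third by letter name: G# – B# – D# – F# – A.
The bottom of that stack, G#, is the root (this is G# dominant seventh flat nine).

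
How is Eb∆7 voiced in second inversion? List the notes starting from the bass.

B♭  D  E♭  G

In root position, Eb∆7 is E♭–G–B♭–D.
Second inversion puts the fifth (B♭) in the bass.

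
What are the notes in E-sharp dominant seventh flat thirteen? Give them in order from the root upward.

E#  G##  B#  D#  C#

E-sharp dominant seventh flat thirteen: dominant seventh flat thirteen on E#.
root → E#
3rd (major 3rd) → G##
5th (perfect 5th) → B#
7th (minor 7th) → D#
13th (minor 13th) → C#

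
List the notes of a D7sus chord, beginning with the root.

D7sus: dominant seventh suspended fourth on D.
root → D
4th (perfect 4th) → G
5th (perfect 5th) → A
7th (minor 7th) → C

D G A C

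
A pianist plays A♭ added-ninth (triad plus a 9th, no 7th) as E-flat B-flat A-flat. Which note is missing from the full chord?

A♭ added-ninth = A-flat, C, E-flat, B-flat. The voicing lacks the 3rd (major 3rd), C.

C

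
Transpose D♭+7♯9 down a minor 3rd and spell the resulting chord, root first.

Bb  D  F#  Ab  C#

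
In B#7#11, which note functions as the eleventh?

E##

B#7#11 is built on B#; its 11th is an augmented 11th above the root.
A fourth above B uses the letter E, and the augmented 11th above B# is E##.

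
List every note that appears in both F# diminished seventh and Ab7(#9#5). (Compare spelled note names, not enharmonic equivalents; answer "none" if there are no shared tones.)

F# diminished seventh: F# A C Eb
Ab7(#9#5): Ab C E Gb B
Common to both → C.

C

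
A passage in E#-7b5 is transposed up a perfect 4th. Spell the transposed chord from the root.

A# – C# – E – G#

E# up a perfect 4th → A#. New chord: A# half-diminished seventh.
- root: A#
- minor 3rd: C#
- diminished 5th: E
- minor 7th: G#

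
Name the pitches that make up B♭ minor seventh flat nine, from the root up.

B♭, D♭, F, A♭, C♭

B♭ minor seventh flat nine is a minor seventh flat nine built on B♭.
- root: B♭
- minor 3rd: D♭
- perfect 5th: F
- minor 7th: A♭
- minor 9th: C♭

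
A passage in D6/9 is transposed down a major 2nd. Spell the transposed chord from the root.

D down a major 2nd → C. New chord: C six-nine.
root → C
3rd (major 3rd) → E
5th (perfect 5th) → G
6th (major 6th) → A
9th (major 9th) → D

C, E, G, A, D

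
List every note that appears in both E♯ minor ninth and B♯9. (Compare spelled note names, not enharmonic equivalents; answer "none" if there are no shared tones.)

B#, F##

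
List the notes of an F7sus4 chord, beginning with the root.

F7sus4 is a dominant seventh suspended fourth built on F.
F — root
Bb — perfect 4th
C — perfect 5th
Eb — minor 7th

F, Bb, C, Eb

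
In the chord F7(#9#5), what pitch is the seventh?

Root of F7(#9#5) = F. The 7th is a minor 7th: F up a minor 7th → E♭.

E♭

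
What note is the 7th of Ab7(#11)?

Gb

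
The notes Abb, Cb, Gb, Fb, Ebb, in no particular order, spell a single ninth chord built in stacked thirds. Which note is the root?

Fb

Stacking in thirds gives Fb – Abb – Cb – Ebb – Gb, so Fb is the root — Fb minor ninth.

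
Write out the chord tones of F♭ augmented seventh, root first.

F♭ augmented seventh: augmented seventh on F♭.
Root: F♭
Major 3rd (3rd): A♭
Augmented 5th (5th): C
Minor 7th (7th): E𝄫

F♭  A♭  C  E𝄫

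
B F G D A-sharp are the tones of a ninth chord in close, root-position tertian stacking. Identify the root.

Arranged so that each adjacent pair is a third by letter name: G – B – D – F – A-sharp.
The bottom of that stack, G, is the root (this is G dominant seventh sharp nine).

G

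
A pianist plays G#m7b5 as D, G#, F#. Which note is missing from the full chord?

B

The full G#m7b5 chord is G#, B, D, F#.
Comparing with the voicing, the minor 3rd (3rd) — B — is absent.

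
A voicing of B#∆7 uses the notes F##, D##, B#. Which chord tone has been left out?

A##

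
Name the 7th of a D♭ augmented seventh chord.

D♭ augmented seventh is built on D-flat; its 7th is a minor 7th above the root.
A seventh above D uses the letter C, and the minor 7th above D-flat is C-flat.

C-flat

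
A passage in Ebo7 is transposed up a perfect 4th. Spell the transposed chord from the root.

E♭ up a perfect 4th → A♭. New chord: A♭ diminished seventh.
root → A♭
3rd (minor 3rd) → C♭
5th (diminished 5th) → E𝄫
7th (diminished 7th) → G𝄫

A♭ – C♭ – E𝄫 – G𝄫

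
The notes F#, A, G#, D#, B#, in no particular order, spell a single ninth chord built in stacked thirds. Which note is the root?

Arranged so that each adjacent pair is a third by letter name: G# – B# – D# – F# – A.
The bottom of that stack, G#, is the root (this is G# dominant seventh flat nine).

G#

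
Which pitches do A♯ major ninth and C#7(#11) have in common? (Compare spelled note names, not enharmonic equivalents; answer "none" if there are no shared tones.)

A♯ major ninth: A♯ C𝄪 E♯ G𝄪 B♯
C#7(#11): C♯ E♯ G♯ B F𝄪
Common to both → E♯.

E♯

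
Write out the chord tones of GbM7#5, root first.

G♭ B♭ D F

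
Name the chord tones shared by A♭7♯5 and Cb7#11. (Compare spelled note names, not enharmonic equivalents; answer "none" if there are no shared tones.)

Gb

A♭7♯5: Ab C E Gb
Cb7#11: Cb Eb Gb Bbb F
Common to both → Gb.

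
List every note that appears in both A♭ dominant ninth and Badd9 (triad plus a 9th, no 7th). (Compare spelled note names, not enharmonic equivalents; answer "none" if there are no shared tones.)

none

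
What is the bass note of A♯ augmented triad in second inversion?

E-double-sharp

A♯ augmented triad in root position is A-sharp–C-double-sharp–E-double-sharp.
Second inversion places the fifth in the bass, which is E-double-sharp.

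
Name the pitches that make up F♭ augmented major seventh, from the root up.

F-flat A-flat C E-flat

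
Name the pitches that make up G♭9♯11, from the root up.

Gb, Bb, Db, Fb, Ab, C

Root Gb, quality dominant ninth sharp eleven:
- root: Gb
- major 3rd: Bb
- perfect 5th: Db
- minor 7th: Fb
- major 9th: Ab
- augmented 11th: C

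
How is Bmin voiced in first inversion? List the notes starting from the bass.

In root position, Bmin is B–D–F#.
First inversion puts the third (D) in the bass.

D  F#  B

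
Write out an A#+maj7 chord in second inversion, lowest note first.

E##, G##, A#, C##

In root position, A#+maj7 is A#–C##–E##–G##.
Second inversion puts the fifth (E##) in the bass.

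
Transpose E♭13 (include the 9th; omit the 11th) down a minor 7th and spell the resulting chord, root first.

F A C Eb G D

Eb down a minor 7th → F. New chord: F dominant thirteenth.
root → F
3rd (major 3rd) → A
5th (perfect 5th) → C
7th (minor 7th) → Eb
9th (major 9th) → G
13th (major 13th) → D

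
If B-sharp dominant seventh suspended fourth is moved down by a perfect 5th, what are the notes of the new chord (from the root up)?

E#  A#  B#  D#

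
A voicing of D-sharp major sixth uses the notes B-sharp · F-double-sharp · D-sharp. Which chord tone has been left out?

A-sharp

The full D-sharp major sixth chord is D-sharp, F-double-sharp, A-sharp, B-sharp.
Comparing with the voicing, the perfect 5th (5th) — A-sharp — is absent.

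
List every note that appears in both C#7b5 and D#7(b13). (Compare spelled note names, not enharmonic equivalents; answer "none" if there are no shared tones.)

C#, B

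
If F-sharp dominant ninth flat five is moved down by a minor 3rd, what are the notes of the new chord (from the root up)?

A minor 3rd down from F-sharp is D-sharp, so the new chord is D-sharp dominant ninth flat five.
- root: D-sharp
- major 3rd: F-double-sharp
- diminished 5th: A
- minor 7th: C-sharp
- major 9th: E-sharp

D-sharp – F-double-sharp – A – C-sharp – E-sharp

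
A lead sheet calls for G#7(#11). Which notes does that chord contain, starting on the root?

G#, B#, D#, F#, C##

G#7(#11) is a dominant seventh sharp eleven built on G#.
root → G#
3rd (major 3rd) → B#
5th (perfect 5th) → D#
7th (minor 7th) → F#
11th (augmented 11th) → C##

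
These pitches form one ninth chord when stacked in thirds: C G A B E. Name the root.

A

Arranged so that each adjacent pair is a third by letter name: A – C – E – G – B.
The bottom of that stack, A, is the root (this is A minor ninth).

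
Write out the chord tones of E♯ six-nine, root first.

E-sharp – G-double-sharp – B-sharp – C-double-sharp – F-double-sharp

E♯ six-nine is a six-nine built on E-sharp.
Root: E-sharp
Major 3rd (3rd): G-double-sharp
Perfect 5th (5th): B-sharp
Major 6th (6th): C-double-sharp
Major 9th (9th): F-double-sharp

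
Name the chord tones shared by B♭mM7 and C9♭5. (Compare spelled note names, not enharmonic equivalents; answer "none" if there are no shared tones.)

B♭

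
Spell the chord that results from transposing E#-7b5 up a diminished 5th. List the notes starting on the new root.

A diminished 5th up from E# is B, so the new chord is B half-diminished seventh.
B — root
D — minor 3rd
F — diminished 5th
A — minor 7th

B D F A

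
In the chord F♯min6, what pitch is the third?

A

Root of F♯min6 = F#. The 3rd is a minor 3rd: F# up a minor 3rd → A.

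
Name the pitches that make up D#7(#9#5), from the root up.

D#  F##  A##  C#  E##

D#7(#9#5) is a dominant seventh sharp nine sharp five built on D#.
- root: D#
- major 3rd: F##
- augmented 5th: A##
- minor 7th: C#
- augmented 9th: E##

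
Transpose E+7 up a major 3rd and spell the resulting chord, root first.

G# B# D## F#

E up a major 3rd → G#. New chord: G# augmented seventh.
- root: G#
- major 3rd: B#
- augmented 5th: D##
- minor 7th: F#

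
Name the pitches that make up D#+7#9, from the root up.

D#, F##, A##, C#, E##

Root D#, quality dominant seventh sharp nine sharp five:
D# — root
F## — major 3rd
A## — augmented 5th
C# — minor 7th
E## — augmented 9th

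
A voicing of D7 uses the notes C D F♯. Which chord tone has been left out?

A

D7 = D, F♯, A, C. The voicing lacks the 5th (perfect 5th), A.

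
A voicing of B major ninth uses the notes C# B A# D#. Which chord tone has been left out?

F#

B major ninth = B, D#, F#, A#, C#. The voicing lacks the 5th (perfect 5th), F#.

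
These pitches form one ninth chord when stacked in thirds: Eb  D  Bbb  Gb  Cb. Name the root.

Stacking in thirds gives Cb – Eb – Gb – Bbb – D, so Cb is the root — Cb dominant seventh sharp nine.

Cb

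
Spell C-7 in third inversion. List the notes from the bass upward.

In root position, C-7 is C–Eb–G–Bb.
Third inversion puts the seventh (Bb) in the bass.

Bb C Eb G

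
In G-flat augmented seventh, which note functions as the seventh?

F-flat

G-flat augmented seventh is built on G-flat; its 7th is a minor 7th above the root.
A seventh above G uses the letter F, and the minor 7th above G-flat is F-flat.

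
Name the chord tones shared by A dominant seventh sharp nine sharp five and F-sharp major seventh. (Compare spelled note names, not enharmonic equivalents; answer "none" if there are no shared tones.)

C#, E#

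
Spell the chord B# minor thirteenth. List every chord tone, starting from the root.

Root B-sharp, quality minor thirteenth:
B-sharp — root
D-sharp — minor 3rd
F-double-sharp — perfect 5th
A-sharp — minor 7th
C-double-sharp — major 9th
E-sharp — perfect 11th
G-double-sharp — major 13th

B-sharp  D-sharp  F-double-sharp  A-sharp  C-double-sharp  E-sharp  G-double-sharp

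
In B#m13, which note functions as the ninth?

C##

B#m13 is built on B#; its 9th is a major 9th above the root.
A second above B uses the letter C, and the major 9th above B# is C##.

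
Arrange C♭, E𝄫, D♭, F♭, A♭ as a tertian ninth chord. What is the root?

D♭

Arranged so that each adjacent pair is a third by letter name: D♭ – F♭ – A♭ – C♭ – E𝄫.
The bottom of that stack, D♭, is the root (this is D♭ minor seventh flat nine).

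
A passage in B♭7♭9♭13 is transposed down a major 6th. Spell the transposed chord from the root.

Bb down a major 6th → Db. New chord: Db dominant seventh flat nine flat thirteen.
- root: Db
- major 3rd: F
- perfect 5th: Ab
- minor 7th: Cb
- minor 9th: Ebb
- minor 13th: Bbb

Db – F – Ab – Cb – Ebb – Bbb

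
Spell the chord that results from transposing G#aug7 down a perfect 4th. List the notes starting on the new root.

D♯  F𝄪  A𝄪  C♯

Transposed root: G♯ → D♯ (perfect 4th down). So we spell D♯ augmented seventh:
Root: D♯
Major 3rd (3rd): F𝄪
Augmented 5th (5th): A𝄪
Minor 7th (7th): C♯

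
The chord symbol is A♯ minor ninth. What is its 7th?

G-sharp

A♯ minor ninth is built on A-sharp; its 7th is a minor 7th above the root.
A seventh above A uses the letter G, and the minor 7th above A-sharp is G-sharp.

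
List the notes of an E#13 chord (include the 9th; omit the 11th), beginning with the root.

E# G## B# D# F## C##

E#13 is a dominant thirteenth built on E#.
- root: E#
- major 3rd: G##
- perfect 5th: B#
- minor 7th: D#
- major 9th: F##
- major 13th: C##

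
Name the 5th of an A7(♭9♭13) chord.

Root of A7(♭9♭13) = A. The 5th is a perfect 5th: A up a perfect 5th → E.

E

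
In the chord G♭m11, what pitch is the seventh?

G♭m11 is built on Gb; its 7th is a minor 7th above the root.
A seventh above G uses the letter F, and the minor 7th above Gb is Fb.

Fb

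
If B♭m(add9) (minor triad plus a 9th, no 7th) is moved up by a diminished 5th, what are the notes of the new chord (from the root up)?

Fb Abb Cb Gb

Transposed root: Bb → Fb (diminished 5th up). So we spell Fb minor added-ninth:
- root: Fb
- minor 3rd: Abb
- perfect 5th: Cb
- major 9th: Gb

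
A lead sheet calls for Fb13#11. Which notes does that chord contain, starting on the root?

Fb – Ab – Cb – Ebb – Gb – Bb – Db

Fb13#11: dominant thirteenth sharp eleven on Fb.
root → Fb
3rd (major 3rd) → Ab
5th (perfect 5th) → Cb
7th (minor 7th) → Ebb
9th (major 9th) → Gb
11th (augmented 11th) → Bb
13th (major 13th) → Db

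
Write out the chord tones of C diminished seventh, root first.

C diminished seventh is a diminished seventh built on C.
C — root
Eb — minor 3rd
Gb — diminished 5th
Bbb — diminished 7th

C Eb Gb Bbb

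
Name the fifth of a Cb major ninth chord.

Root of Cb major ninth = C♭. The 5th is a perfect 5th: C♭ up a perfect 5th → G♭.

G♭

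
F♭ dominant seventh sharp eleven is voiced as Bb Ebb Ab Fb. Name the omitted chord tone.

Cb

F♭ dominant seventh sharp eleven = Fb, Ab, Cb, Ebb, Bb. The voicing lacks the 5th (perfect 5th), Cb.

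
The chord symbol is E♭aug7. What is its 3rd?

E♭aug7 is built on Eb; its 3rd is a major 3rd above the root.
A third above E uses the letter G, and the major 3rd above Eb is G.

G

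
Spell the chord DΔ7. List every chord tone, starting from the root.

D  F#  A  C#

DΔ7: major seventh on D.
root → D
3rd (major 3rd) → F#
5th (perfect 5th) → A
7th (major 7th) → C#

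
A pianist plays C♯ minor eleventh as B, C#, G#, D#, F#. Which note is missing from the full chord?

E

The full C♯ minor eleventh chord is C#, E, G#, B, D#, F#.
Comparing with the voicing, the minor 3rd (3rd) — E — is absent.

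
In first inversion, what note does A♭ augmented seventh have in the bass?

C

A♭ augmented seventh = A♭–C–E–G♭. First inversion → third in the bass = C.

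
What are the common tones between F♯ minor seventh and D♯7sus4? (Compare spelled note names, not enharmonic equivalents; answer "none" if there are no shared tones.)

C#

F♯ minor seventh: F# A C# E
D♯7sus4: D# G# A# C#
Common to both → C#.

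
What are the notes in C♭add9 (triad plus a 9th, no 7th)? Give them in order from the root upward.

Cb – Eb – Gb – Db

C♭add9 is an added-ninth built on Cb.
- root: Cb
- major 3rd: Eb
- perfect 5th: Gb
- major 9th: Db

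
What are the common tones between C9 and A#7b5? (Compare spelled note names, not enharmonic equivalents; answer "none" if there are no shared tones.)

E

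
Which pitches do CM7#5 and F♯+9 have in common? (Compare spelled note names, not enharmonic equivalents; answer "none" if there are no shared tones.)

CM7#5 = C, E, G#, B.
F♯+9 = F#, A#, C##, E, G#.
Shared: E, G#.

E – G#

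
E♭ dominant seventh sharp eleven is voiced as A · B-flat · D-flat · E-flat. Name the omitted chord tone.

G

E♭ dominant seventh sharp eleven = E-flat, G, B-flat, D-flat, A. The voicing lacks the 3rd (major 3rd), G.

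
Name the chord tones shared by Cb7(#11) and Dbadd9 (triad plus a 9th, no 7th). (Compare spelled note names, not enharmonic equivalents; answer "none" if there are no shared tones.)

Eb  F

Cb7(#11): Cb Eb Gb Bbb F
Dbadd9: Db F Ab Eb
Common to both → Eb, F.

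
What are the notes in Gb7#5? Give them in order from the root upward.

Gb Bb D Fb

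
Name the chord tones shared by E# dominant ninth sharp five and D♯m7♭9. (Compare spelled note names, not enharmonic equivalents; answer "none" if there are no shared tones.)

D♯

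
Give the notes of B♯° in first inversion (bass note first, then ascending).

B♯° = B#–D#–F#; first inversion → third (D#) lowest.

D#  F#  B#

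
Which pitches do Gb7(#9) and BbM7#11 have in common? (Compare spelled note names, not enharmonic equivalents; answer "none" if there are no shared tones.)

Gb7(#9): Gb Bb Db Fb A
BbM7#11: Bb D F A E
Common to both → Bb, A.

Bb, A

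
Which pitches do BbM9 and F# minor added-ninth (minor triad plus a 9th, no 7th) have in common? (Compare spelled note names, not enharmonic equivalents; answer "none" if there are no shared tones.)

A

BbM9 = Bb, D, F, A, C.
F# minor added-ninth = F#, A, C#, G#.
Shared: A.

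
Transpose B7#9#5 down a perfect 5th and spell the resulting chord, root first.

Transposed root: B → E (perfect 5th down). So we spell E dominant seventh sharp nine sharp five:
Root: E
Major 3rd (3rd): G♯
Augmented 5th (5th): B♯
Minor 7th (7th): D
Augmented 9th (9th): F𝄪

E, G♯, B♯, D, F𝄪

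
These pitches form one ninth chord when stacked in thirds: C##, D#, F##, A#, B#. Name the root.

Stacking in thirds gives B# – D# – F## – A# – C##, so B# is the root — B# minor ninth.

B#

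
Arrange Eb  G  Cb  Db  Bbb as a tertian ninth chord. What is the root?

Stacking in thirds gives Cb – Eb – G – Bbb – Db, so Cb is the root — Cb dominant ninth sharp five.

Cb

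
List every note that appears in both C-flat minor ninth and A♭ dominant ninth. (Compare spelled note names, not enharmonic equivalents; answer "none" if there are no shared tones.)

C-flat minor ninth = C-flat, E-double-flat, G-flat, B-double-flat, D-flat.
A♭ dominant ninth = A-flat, C, E-flat, G-flat, B-flat.
Shared: G-flat.

G-flat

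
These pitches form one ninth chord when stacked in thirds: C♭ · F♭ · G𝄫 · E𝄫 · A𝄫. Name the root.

Arranged so that each adjacent pair is a third by letter name: F♭ – A𝄫 – C♭ – E𝄫 – G𝄫.
The bottom of that stack, F♭, is the root (this is F♭ minor seventh flat nine).

F♭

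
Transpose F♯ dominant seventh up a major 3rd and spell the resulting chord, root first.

Transposed root: F# → A# (major 3rd up). So we spell A# dominant seventh:
- root: A#
- major 3rd: C##
- perfect 5th: E#
- minor 7th: G#

A#  C##  E#  G#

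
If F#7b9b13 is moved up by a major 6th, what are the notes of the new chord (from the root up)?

D♯  F𝄪  A♯  C♯  E  B

A major 6th up from F♯ is D♯, so the new chord is D♯ dominant seventh flat nine flat thirteen.
root → D♯
3rd (major 3rd) → F𝄪
5th (perfect 5th) → A♯
7th (minor 7th) → C♯
9th (minor 9th) → E
13th (minor 13th) → B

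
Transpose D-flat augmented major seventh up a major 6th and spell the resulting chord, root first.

B-flat, D, F-sharp, A

A major 6th up from D-flat is B-flat, so the new chord is B-flat augmented major seventh.
B-flat — root
D — major 3rd
F-sharp — augmented 5th
A — major 7th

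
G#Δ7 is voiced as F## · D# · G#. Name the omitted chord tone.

The full G#Δ7 chord is G#, B#, D#, F##.
Comparing with the voicing, the major 3rd (3rd) — B# — is absent.

B#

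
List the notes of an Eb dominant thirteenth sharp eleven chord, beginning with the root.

Eb dominant thirteenth sharp eleven: dominant thirteenth sharp eleven on Eb.
- root: Eb
- major 3rd: G
- perfect 5th: Bb
- minor 7th: Db
- major 9th: F
- augmented 11th: A
- major 13th: C

Eb G Bb Db F A C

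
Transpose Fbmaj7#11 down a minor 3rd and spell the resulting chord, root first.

Db, F, Ab, C, G

Fb down a minor 3rd → Db. New chord: Db major seventh sharp eleven.
root → Db
3rd (major 3rd) → F
5th (perfect 5th) → Ab
7th (major 7th) → C
11th (augmented 11th) → G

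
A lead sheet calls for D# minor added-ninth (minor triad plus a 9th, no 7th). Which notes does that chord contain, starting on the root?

D# minor added-ninth is a minor added-ninth built on D#.
Root: D#
Minor 3rd (3rd): F#
Perfect 5th (5th): A#
Major 9th (9th): E#

D#, F#, A#, E#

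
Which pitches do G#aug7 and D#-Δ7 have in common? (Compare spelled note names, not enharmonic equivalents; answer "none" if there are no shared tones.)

F#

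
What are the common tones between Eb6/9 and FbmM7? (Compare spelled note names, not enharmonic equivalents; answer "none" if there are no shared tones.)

Eb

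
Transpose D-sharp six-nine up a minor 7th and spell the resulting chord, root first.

C-sharp, E-sharp, G-sharp, A-sharp, D-sharp

D-sharp up a minor 7th → C-sharp. New chord: C-sharp six-nine.
Root: C-sharp
Major 3rd (3rd): E-sharp
Perfect 5th (5th): G-sharp
Major 6th (6th): A-sharp
Major 9th (9th): D-sharp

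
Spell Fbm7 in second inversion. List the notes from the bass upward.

In root position, Fbm7 is Fb–Abb–Cb–Ebb.
Second inversion puts the fifth (Cb) in the bass.

Cb – Ebb – Fb – Abb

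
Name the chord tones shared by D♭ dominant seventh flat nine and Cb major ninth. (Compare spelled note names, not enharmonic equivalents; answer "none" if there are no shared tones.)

D-flat, C-flat

D♭ dominant seventh flat nine: D-flat F A-flat C-flat E-double-flat
Cb major ninth: C-flat E-flat G-flat B-flat D-flat
Common to both → D-flat, C-flat.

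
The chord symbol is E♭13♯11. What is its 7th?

Root of E♭13♯11 = Eb. The 7th is a minor 7th: Eb up a minor 7th → Db.

Db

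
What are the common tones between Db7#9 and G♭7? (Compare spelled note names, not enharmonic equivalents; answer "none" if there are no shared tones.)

Db

Db7#9: Db F Ab Cb E
G♭7: Gb Bb Db Fb
Common to both → Db.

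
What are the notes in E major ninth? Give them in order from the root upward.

Root E, quality major ninth:
- root: E
- major 3rd: G-sharp
- perfect 5th: B
- major 7th: D-sharp
- major 9th: F-sharp

E  G-sharp  B  D-sharp  F-sharp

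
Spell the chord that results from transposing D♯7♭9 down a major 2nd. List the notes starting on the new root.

D♯ down a major 2nd → C♯. New chord: C♯ dominant seventh flat nine.
Root: C♯
Major 3rd (3rd): E♯
Perfect 5th (5th): G♯
Minor 7th (7th): B
Minor 9th (9th): D

C♯, E♯, G♯, B, D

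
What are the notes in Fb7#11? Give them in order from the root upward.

Fb, Ab, Cb, Ebb, Bb

Root Fb, quality dominant seventh sharp eleven:
Fb — root
Ab — major 3rd
Cb — perfect 5th
Ebb — minor 7th
Bb — augmented 11th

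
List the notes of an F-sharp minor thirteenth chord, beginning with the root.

F#  A  C#  E  G#  B  D#

Root F#, quality minor thirteenth:
- root: F#
- minor 3rd: A
- perfect 5th: C#
- minor 7th: E
- major 9th: G#
- perfect 11th: B
- major 13th: D#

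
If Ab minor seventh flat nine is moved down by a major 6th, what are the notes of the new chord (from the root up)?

C-flat, E-double-flat, G-flat, B-double-flat, D-double-flat

A major 6th down from A-flat is C-flat, so the new chord is C-flat minor seventh flat nine.
root → C-flat
3rd (minor 3rd) → E-double-flat
5th (perfect 5th) → G-flat
7th (minor 7th) → B-double-flat
9th (minor 9th) → D-double-flat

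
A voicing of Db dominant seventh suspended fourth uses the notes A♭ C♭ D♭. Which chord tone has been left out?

G♭

Db dominant seventh suspended fourth = D♭, G♭, A♭, C♭. The voicing lacks the 4th (perfect 4th), G♭.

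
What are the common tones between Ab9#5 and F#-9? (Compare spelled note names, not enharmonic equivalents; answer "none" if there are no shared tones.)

Ab9#5: Ab C E Gb Bb
F#-9: F# A C# E G#
Common to both → E.

E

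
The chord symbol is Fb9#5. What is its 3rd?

Fb9#5 is built on Fb; its 3rd is a major 3rd above the root.
A third above F uses the letter A, and the major 3rd above Fb is Ab.

Ab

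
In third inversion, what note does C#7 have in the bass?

B

C#7 = C#–E#–G#–B. Third inversion → seventh in the bass = B.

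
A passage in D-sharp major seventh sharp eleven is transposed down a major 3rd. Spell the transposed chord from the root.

B, D♯, F♯, A♯, E♯

A major 3rd down from D♯ is B, so the new chord is B major seventh sharp eleven.
root → B
3rd (major 3rd) → D♯
5th (perfect 5th) → F♯
7th (major 7th) → A♯
11th (augmented 11th) → E♯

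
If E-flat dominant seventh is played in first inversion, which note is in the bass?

E-flat dominant seventh in root position is E♭–G–B♭–D♭.
First inversion places the third in the bass, which is G.

G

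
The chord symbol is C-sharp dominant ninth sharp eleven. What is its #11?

F##

Root of C-sharp dominant ninth sharp eleven = C#. The 11th is an augmented 11th: C# up an augmented 11th → F##.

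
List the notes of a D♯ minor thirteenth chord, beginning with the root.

Root D#, quality minor thirteenth:
Root: D#
Minor 3rd (3rd): F#
Perfect 5th (5th): A#
Minor 7th (7th): C#
Major 9th (9th): E#
Perfect 11th (11th): G#
Major 13th (13th): B#

D# F# A# C# E# G# B#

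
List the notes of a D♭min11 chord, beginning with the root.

D♭min11 is a minor eleventh built on Db.
root → Db
3rd (minor 3rd) → Fb
5th (perfect 5th) → Ab
7th (minor 7th) → Cb
9th (major 9th) → Eb
11th (perfect 11th) → Gb

Db Fb Ab Cb Eb Gb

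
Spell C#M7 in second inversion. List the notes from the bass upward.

G#, B#, C#, E#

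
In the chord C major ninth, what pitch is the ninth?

D

Root of C major ninth = C. The 9th is a major 9th: C up a major 9th → D.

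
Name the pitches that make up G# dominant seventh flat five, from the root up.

G-sharp, B-sharp, D, F-sharp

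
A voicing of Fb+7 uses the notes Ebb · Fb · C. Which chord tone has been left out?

Ab

The full Fb+7 chord is Fb, Ab, C, Ebb.
Comparing with the voicing, the major 3rd (3rd) — Ab — is absent.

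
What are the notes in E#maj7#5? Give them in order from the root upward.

E#maj7#5 is an augmented major seventh built on E#.
E# — root
G## — major 3rd
B## — augmented 5th
D## — major 7th

E#, G##, B##, D##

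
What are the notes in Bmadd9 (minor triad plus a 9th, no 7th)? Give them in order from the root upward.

Bmadd9: minor added-ninth on B.
B — root
D — minor 3rd
F# — perfect 5th
C# — major 9th

B  D  F#  C#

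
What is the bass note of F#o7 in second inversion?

C

F#o7 = F#–A–C–Eb. Second inversion → fifth in the bass = C.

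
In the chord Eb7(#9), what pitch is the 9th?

Root of Eb7(#9) = E♭. The 9th is an augmented 9th: E♭ up an augmented 9th → F♯.

F♯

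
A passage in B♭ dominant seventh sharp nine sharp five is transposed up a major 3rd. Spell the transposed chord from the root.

D, F-sharp, A-sharp, C, E-sharp

Transposed root: B-flat → D (major 3rd up). So we spell D dominant seventh sharp nine sharp five:
- root: D
- major 3rd: F-sharp
- augmented 5th: A-sharp
- minor 7th: C
- augmented 9th: E-sharp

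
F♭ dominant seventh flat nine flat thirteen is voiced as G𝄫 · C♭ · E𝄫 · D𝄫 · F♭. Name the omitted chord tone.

A♭

The full F♭ dominant seventh flat nine flat thirteen chord is F♭, A♭, C♭, E𝄫, G𝄫, D𝄫.
Comparing with the voicing, the major 3rd (3rd) — A♭ — is absent.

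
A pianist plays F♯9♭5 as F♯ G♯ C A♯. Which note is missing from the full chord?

E

The full F♯9♭5 chord is F♯, A♯, C, E, G♯.
Comparing with the voicing, the minor 7th (7th) — E — is absent.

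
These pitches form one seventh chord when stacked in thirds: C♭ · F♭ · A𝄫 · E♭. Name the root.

Stacking in thirds gives F♭ – A𝄫 – C♭ – E♭, so F♭ is the root — F♭ minor-major seventh.

F♭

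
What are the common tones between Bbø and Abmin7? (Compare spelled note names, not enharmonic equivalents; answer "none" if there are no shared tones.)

Ab

Bbø: Bb Db Fb Ab
Abmin7: Ab Cb Eb Gb
Common to both → Ab.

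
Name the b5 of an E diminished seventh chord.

E diminished seventh is built on E; its 5th is a diminished 5th above the root.
A fifth above E uses the letter B, and the diminished 5th above E is B♭.

B♭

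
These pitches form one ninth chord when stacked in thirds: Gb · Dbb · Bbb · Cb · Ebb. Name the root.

Cb

Arranged so that each adjacent pair is a third by letter name: Cb – Ebb – Gb – Bbb – Dbb.
The bottom of that stack, Cb, is the root (this is Cb minor seventh flat nine).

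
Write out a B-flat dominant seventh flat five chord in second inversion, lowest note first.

B-flat dominant seventh flat five = Bb–D–Fb–Ab; second inversion → fifth (Fb) lowest.

Fb, Ab, Bb, D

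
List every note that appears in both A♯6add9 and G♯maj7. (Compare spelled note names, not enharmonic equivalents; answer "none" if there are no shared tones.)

F𝄪 B♯

A♯6add9 = A♯, C𝄪, E♯, F𝄪, B♯.
G♯maj7 = G♯, B♯, D♯, F𝄪.
Shared: F𝄪, B♯.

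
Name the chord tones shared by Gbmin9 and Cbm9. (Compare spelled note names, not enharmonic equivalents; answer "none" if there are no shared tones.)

Gbmin9: Gb Bbb Db Fb Ab
Cbm9: Cb Ebb Gb Bbb Db
Common to both → Gb, Bbb, Db.

Gb, Bbb, Db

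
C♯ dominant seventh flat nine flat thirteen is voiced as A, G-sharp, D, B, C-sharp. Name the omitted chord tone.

The full C♯ dominant seventh flat nine flat thirteen chord is C-sharp, E-sharp, G-sharp, B, D, A.
Comparing with the voicing, the major 3rd (3rd) — E-sharp — is absent.

E-sharp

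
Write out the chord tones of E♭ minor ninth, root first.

Eb  Gb  Bb  Db  F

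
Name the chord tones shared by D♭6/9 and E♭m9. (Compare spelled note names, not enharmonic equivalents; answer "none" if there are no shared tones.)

Db F Bb Eb

D♭6/9 = Db, F, Ab, Bb, Eb.
E♭m9 = Eb, Gb, Bb, Db, F.
Shared: Db, F, Bb, Eb.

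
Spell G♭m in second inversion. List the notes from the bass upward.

G♭m = Gb–Bbb–Db; second inversion → fifth (Db) lowest.

Db, Gb, Bbb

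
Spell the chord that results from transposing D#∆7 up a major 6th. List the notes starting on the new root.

A major 6th up from D# is B#, so the new chord is B# major seventh.
B# — root
D## — major 3rd
F## — perfect 5th
A## — major 7th

B#, D##, F##, A##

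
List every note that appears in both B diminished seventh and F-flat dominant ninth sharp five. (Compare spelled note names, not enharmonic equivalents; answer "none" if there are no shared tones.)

A-flat

B diminished seventh: B D F A-flat
F-flat dominant ninth sharp five: F-flat A-flat C E-double-flat G-flat
Common to both → A-flat.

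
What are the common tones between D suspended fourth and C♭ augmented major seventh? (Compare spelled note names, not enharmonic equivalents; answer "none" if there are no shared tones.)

D suspended fourth = D, G, A.
C♭ augmented major seventh = C-flat, E-flat, G, B-flat.
Shared: G.

G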